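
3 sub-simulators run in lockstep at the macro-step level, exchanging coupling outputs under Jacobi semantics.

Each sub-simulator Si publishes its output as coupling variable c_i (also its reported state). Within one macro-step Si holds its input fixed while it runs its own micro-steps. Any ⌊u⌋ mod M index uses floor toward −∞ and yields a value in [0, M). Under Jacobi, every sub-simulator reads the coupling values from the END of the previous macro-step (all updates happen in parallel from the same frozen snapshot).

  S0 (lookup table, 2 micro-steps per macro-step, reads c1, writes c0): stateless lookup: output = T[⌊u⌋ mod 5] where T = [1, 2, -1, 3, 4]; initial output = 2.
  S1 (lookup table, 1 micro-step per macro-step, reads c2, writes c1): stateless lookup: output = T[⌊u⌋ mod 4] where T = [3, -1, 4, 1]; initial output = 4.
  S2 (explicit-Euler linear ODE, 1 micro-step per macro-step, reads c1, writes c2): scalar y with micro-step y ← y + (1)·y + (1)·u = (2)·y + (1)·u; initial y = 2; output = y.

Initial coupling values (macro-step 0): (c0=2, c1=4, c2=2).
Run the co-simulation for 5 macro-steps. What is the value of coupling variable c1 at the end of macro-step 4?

macro 1: S0 reads c1=4 → after 2×micro: 4; S1 reads c2=2 → after 1×micro: 4; S2 reads c1=4 → after 1×micro: 8 ⇒ (c0=4, c1=4, c2=8)
macro 2: S0 reads c1=4 → after 2×micro: 4; S1 reads c2=8 → after 1×micro: 3; S2 reads c1=4 → after 1×micro: 20 ⇒ (c0=4, c1=3, c2=20)
macro 3: S0 reads c1=3 → after 2×micro: 3; S1 reads c2=20 → after 1×micro: 3; S2 reads c1=3 → after 1×micro: 43 ⇒ (c0=3, c1=3, c2=43)
macro 4: S0 reads c1=3 → after 2×micro: 3; S1 reads c2=43 → after 1×micro: 1; S2 reads c1=3 → after 1×micro: 89 ⇒ (c0=3, c1=1, c2=89)
macro 5: S0 reads c1=1 → after 2×micro: 2; S1 reads c2=89 → after 1×micro: -1; S2 reads c1=1 → after 1×micro: 179 ⇒ (c0=2, c1=-1, c2=179)

c1 at macro-step 4 = 1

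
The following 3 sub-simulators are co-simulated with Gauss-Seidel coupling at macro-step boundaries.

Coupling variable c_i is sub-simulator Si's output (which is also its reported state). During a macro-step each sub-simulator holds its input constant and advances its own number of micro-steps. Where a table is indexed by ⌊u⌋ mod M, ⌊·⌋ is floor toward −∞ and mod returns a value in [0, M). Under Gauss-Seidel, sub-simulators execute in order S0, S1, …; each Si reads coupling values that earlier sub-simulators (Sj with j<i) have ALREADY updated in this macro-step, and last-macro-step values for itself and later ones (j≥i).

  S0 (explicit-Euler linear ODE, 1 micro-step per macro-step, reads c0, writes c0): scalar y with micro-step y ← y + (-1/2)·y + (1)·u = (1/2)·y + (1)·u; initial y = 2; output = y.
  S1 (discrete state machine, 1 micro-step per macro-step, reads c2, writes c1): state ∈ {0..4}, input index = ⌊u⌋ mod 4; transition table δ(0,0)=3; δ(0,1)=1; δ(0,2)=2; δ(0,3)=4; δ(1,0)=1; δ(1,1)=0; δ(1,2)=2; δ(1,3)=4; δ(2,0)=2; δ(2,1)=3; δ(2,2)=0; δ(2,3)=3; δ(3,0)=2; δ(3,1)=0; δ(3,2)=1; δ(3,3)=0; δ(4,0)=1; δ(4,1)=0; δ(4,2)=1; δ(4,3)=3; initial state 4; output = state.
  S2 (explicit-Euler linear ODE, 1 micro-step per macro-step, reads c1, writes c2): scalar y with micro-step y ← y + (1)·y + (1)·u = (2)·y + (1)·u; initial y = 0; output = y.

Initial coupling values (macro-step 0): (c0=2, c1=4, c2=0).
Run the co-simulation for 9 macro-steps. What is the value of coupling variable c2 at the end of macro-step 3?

c2 at macro-step 3 = 6

macro 1: S0 reads c0=2 → after 1×micro: 3; S1 reads c2=0 → after 1×micro: 1; S2 reads c1=1 → after 1×micro: 1 ⇒ (c0=3, c1=1, c2=1)
macro 2: S0 reads c0=3 → after 1×micro: 9/2; S1 reads c2=1 → after 1×micro: 0; S2 reads c1=0 → after 1×micro: 2 ⇒ (c0=9/2, c1=0, c2=2)
macro 3: S0 reads c0=9/2 → after 1×micro: 27/4; S1 reads c2=2 → after 1×micro: 2; S2 reads c1=2 → after 1×micro: 6 ⇒ (c0=27/4, c1=2, c2=6)
macro 4: S0 reads c0=27/4 → after 1×micro: 81/8; S1 reads c2=6 → after 1×micro: 0; S2 reads c1=0 → after 1×micro: 12 ⇒ (c0=81/8, c1=0, c2=12)
macro 5: S0 reads c0=81/8 → after 1×micro: 243/16; S1 reads c2=12 → after 1×micro: 3; S2 reads c1=3 → after 1×micro: 27 ⇒ (c0=243/16, c1=3, c2=27)
macro 6: S0 reads c0=243/16 → after 1×micro: 729/32; S1 reads c2=27 → after 1×micro: 0; S2 reads c1=0 → after 1×micro: 54 ⇒ (c0=729/32, c1=0, c2=54)
macro 7: S0 reads c0=729/32 → after 1×micro: 2187/64; S1 reads c2=54 → after 1×micro: 2; S2 reads c1=2 → after 1×micro: 110 ⇒ (c0=2187/64, c1=2, c2=110)
macro 8: S0 reads c0=2187/64 → after 1×micro: 6561/128; S1 reads c2=110 → after 1×micro: 0; S2 reads c1=0 → after 1×micro: 220 ⇒ (c0=6561/128, c1=0, c2=220)
macro 9: S0 reads c0=6561/128 → after 1×micro: 19683/256; S1 reads c2=220 → after 1×micro: 3; S2 reads c1=3 → after 1×micro: 443 ⇒ (c0=19683/256, c1=3, c2=443)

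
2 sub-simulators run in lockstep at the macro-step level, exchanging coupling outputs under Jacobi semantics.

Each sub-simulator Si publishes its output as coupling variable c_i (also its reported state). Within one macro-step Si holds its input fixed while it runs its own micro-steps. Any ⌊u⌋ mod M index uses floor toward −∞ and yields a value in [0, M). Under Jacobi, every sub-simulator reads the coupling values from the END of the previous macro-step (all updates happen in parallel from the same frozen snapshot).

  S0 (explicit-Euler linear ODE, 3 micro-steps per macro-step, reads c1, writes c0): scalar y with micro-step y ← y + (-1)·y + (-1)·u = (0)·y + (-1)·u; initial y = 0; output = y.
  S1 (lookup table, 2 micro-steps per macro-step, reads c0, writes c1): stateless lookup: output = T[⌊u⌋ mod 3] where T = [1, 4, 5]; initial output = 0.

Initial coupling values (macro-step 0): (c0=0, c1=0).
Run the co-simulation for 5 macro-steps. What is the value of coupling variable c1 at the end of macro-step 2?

macro 1: S0 reads c1=0 → after 3×micro: 0; S1 reads c0=0 → after 2×micro: 1 ⇒ (c0=0, c1=1)
macro 2: S0 reads c1=1 → after 3×micro: -1; S1 reads c0=0 → after 2×micro: 1 ⇒ (c0=-1, c1=1)
macro 3: S0 reads c1=1 → after 3×micro: -1; S1 reads c0=-1 → after 2×micro: 5 ⇒ (c0=-1, c1=5)
macro 4: S0 reads c1=5 → after 3×micro: -5; S1 reads c0=-1 → after 2×micro: 5 ⇒ (c0=-5, c1=5)
macro 5: S0 reads c1=5 → after 3×micro: -5; S1 reads c0=-5 → after 2×micro: 4 ⇒ (c0=-5, c1=4)

c1 at macro-step 2 = 1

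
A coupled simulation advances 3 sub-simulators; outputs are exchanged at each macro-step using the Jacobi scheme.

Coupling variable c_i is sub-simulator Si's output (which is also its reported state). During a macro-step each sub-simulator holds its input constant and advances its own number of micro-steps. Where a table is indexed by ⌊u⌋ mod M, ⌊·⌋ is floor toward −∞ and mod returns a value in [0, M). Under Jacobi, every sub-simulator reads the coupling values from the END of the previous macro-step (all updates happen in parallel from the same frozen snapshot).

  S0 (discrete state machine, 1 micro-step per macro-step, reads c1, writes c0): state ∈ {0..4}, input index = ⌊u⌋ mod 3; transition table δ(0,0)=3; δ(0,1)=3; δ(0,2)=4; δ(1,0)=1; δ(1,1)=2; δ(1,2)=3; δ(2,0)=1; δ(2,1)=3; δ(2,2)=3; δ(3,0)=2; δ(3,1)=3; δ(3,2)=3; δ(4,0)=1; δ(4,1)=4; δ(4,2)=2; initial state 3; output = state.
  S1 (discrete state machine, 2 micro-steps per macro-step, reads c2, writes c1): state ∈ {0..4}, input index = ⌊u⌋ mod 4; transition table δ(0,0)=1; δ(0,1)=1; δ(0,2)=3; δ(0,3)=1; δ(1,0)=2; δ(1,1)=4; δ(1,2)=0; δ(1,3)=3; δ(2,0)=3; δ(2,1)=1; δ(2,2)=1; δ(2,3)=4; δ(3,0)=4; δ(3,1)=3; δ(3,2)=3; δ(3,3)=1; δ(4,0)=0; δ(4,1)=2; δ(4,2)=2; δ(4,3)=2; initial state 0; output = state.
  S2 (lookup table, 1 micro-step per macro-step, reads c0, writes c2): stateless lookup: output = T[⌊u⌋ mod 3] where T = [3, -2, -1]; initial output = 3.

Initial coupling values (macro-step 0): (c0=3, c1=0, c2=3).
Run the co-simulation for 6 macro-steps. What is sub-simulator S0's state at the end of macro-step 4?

S0 state at macro-step 4 = 1

macro 1: S0 reads c1=0 → after 1×micro: 2; S1 reads c2=3 → after 2×micro: 3; S2 reads c0=3 → after 1×micro: 3 ⇒ (c0=2, c1=3, c2=3)
macro 2: S0 reads c1=3 → after 1×micro: 1; S1 reads c2=3 → after 2×micro: 3; S2 reads c0=2 → after 1×micro: -1 ⇒ (c0=1, c1=3, c2=-1)
macro 3: S0 reads c1=3 → after 1×micro: 1; S1 reads c2=-1 → after 2×micro: 3; S2 reads c0=1 → after 1×micro: -2 ⇒ (c0=1, c1=3, c2=-2)
macro 4: S0 reads c1=3 → after 1×micro: 1; S1 reads c2=-2 → after 2×micro: 3; S2 reads c0=1 → after 1×micro: -2 ⇒ (c0=1, c1=3, c2=-2)
macro 5: S0 reads c1=3 → after 1×micro: 1; S1 reads c2=-2 → after 2×micro: 3; S2 reads c0=1 → after 1×micro: -2 ⇒ (c0=1, c1=3, c2=-2)
macro 6: S0 reads c1=3 → after 1×micro: 1; S1 reads c2=-2 → after 2×micro: 3; S2 reads c0=1 → after 1×micro: -2 ⇒ (c0=1, c1=3, c2=-2)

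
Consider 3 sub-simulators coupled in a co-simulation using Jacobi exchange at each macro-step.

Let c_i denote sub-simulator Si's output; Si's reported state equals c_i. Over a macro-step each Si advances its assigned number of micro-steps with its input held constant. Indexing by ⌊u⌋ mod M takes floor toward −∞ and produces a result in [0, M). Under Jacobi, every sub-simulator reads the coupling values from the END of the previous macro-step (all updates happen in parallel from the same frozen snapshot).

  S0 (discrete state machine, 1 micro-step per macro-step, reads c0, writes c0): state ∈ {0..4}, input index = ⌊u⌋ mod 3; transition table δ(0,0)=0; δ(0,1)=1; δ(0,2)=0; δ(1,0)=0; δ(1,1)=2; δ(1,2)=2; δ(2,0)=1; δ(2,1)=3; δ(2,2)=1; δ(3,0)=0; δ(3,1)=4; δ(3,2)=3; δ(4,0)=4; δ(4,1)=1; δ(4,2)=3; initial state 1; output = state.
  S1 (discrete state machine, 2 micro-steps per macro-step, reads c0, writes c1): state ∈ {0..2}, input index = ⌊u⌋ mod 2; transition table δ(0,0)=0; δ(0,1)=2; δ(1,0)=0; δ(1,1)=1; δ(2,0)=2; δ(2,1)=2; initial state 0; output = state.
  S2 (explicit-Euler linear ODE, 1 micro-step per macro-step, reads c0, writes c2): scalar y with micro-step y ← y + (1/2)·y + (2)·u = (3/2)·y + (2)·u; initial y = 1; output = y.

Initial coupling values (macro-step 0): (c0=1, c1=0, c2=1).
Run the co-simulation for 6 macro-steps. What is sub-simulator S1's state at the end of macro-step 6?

S1 state at macro-step 6 = 2

macro 1: S0 reads c0=1 → after 1×micro: 2; S1 reads c0=1 → after 2×micro: 2; S2 reads c0=1 → after 1×micro: 7/2 ⇒ (c0=2, c1=2, c2=7/2)
macro 2: S0 reads c0=2 → after 1×micro: 1; S1 reads c0=2 → after 2×micro: 2; S2 reads c0=2 → after 1×micro: 37/4 ⇒ (c0=1, c1=2, c2=37/4)
macro 3: S0 reads c0=1 → after 1×micro: 2; S1 reads c0=1 → after 2×micro: 2; S2 reads c0=1 → after 1×micro: 127/8 ⇒ (c0=2, c1=2, c2=127/8)
macro 4: S0 reads c0=2 → after 1×micro: 1; S1 reads c0=2 → after 2×micro: 2; S2 reads c0=2 → after 1×micro: 445/16 ⇒ (c0=1, c1=2, c2=445/16)
macro 5: S0 reads c0=1 → after 1×micro: 2; S1 reads c0=1 → after 2×micro: 2; S2 reads c0=1 → after 1×micro: 1399/32 ⇒ (c0=2, c1=2, c2=1399/32)
macro 6: S0 reads c0=2 → after 1×micro: 1; S1 reads c0=2 → after 2×micro: 2; S2 reads c0=2 → after 1×micro: 4453/64 ⇒ (c0=1, c1=2, c2=4453/64)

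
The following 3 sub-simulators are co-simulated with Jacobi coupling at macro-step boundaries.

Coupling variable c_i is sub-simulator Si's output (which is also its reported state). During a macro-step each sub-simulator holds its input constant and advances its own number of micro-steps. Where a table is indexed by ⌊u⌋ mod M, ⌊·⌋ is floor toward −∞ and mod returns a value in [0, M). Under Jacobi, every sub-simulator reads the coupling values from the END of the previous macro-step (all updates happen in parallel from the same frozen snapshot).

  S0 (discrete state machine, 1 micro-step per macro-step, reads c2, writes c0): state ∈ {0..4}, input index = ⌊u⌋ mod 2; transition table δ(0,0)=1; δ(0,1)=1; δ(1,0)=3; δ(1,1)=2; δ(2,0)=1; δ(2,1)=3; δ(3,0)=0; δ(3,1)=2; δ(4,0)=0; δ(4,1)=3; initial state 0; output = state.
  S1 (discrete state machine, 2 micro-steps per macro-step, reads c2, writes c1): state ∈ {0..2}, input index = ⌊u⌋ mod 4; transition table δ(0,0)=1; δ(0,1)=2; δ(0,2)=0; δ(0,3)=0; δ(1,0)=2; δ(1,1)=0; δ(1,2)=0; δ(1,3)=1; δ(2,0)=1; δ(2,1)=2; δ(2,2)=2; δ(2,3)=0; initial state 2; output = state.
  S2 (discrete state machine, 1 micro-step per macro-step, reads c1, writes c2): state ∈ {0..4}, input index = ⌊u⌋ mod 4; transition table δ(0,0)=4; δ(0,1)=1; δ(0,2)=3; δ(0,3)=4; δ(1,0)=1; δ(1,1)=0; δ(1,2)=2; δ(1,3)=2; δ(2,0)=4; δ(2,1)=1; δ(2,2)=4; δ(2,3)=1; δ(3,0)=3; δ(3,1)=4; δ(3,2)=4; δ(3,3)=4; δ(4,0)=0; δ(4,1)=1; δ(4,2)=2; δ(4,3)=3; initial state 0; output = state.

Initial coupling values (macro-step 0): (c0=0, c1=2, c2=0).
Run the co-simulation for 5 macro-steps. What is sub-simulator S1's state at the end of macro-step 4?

S1 state at macro-step 4 = 2

macro 1: S0 reads c2=0 → after 1×micro: 1; S1 reads c2=0 → after 2×micro: 2; S2 reads c1=2 → after 1×micro: 3 ⇒ (c0=1, c1=2, c2=3)
macro 2: S0 reads c2=3 → after 1×micro: 2; S1 reads c2=3 → after 2×micro: 0; S2 reads c1=2 → after 1×micro: 4 ⇒ (c0=2, c1=0, c2=4)
macro 3: S0 reads c2=4 → after 1×micro: 1; S1 reads c2=4 → after 2×micro: 2; S2 reads c1=0 → after 1×micro: 0 ⇒ (c0=1, c1=2, c2=0)
macro 4: S0 reads c2=0 → after 1×micro: 3; S1 reads c2=0 → after 2×micro: 2; S2 reads c1=2 → after 1×micro: 3 ⇒ (c0=3, c1=2, c2=3)
macro 5: S0 reads c2=3 → after 1×micro: 2; S1 reads c2=3 → after 2×micro: 0; S2 reads c1=2 → after 1×micro: 4 ⇒ (c0=2, c1=0, c2=4)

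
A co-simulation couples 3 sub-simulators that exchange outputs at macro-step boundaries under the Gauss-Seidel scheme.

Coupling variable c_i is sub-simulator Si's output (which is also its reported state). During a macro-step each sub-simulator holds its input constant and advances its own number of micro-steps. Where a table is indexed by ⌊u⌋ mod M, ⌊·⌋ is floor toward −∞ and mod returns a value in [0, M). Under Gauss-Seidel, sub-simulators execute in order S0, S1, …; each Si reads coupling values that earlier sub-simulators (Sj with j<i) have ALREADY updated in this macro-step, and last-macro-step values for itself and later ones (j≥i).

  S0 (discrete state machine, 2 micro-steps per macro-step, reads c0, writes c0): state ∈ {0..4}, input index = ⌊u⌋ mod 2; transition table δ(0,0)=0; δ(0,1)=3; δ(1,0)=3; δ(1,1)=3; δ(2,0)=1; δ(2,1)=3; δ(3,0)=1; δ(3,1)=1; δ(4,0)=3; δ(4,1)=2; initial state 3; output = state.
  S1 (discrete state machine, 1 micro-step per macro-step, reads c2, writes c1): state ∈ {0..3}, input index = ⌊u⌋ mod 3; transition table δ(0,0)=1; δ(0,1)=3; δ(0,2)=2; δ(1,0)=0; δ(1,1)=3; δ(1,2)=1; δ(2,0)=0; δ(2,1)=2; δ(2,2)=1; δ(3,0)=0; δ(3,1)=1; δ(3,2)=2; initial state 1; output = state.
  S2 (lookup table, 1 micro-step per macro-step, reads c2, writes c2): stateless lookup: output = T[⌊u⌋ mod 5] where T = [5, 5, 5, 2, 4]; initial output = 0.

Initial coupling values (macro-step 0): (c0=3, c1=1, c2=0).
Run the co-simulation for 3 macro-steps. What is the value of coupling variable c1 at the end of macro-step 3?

c1 at macro-step 3 = 1

macro 1: S0 reads c0=3 → after 2×micro: 3; S1 reads c2=0 → after 1×micro: 0; S2 reads c2=0 → after 1×micro: 5 ⇒ (c0=3, c1=0, c2=5)
macro 2: S0 reads c0=3 → after 2×micro: 3; S1 reads c2=5 → after 1×micro: 2; S2 reads c2=5 → after 1×micro: 5 ⇒ (c0=3, c1=2, c2=5)
macro 3: S0 reads c0=3 → after 2×micro: 3; S1 reads c2=5 → after 1×micro: 1; S2 reads c2=5 → after 1×micro: 5 ⇒ (c0=3, c1=1, c2=5)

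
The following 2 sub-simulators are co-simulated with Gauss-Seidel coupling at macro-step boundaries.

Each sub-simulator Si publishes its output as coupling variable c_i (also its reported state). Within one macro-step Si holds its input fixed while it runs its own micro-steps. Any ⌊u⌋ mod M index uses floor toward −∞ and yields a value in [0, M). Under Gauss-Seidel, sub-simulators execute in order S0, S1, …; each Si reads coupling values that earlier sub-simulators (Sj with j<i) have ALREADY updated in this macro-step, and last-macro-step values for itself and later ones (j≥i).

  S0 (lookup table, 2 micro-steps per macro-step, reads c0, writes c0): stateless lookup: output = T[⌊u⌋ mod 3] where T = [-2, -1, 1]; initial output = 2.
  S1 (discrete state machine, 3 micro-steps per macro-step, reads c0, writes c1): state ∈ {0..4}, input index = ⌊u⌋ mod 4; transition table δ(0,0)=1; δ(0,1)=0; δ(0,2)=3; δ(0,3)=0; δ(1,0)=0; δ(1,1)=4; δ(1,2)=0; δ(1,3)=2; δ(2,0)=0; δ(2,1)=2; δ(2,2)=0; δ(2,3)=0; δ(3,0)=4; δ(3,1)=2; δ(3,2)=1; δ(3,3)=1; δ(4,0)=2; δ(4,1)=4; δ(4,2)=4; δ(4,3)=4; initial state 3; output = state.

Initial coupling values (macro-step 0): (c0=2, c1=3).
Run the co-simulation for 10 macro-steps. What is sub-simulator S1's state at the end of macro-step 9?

S1 state at macro-step 9 = 0

macro 1: S0 reads c0=2 → after 2×micro: 1; S1 reads c0=1 → after 3×micro: 2 ⇒ (c0=1, c1=2)
macro 2: S0 reads c0=1 → after 2×micro: -1; S1 reads c0=-1 → after 3×micro: 0 ⇒ (c0=-1, c1=0)
macro 3: S0 reads c0=-1 → after 2×micro: 1; S1 reads c0=1 → after 3×micro: 0 ⇒ (c0=1, c1=0)
macro 4: S0 reads c0=1 → after 2×micro: -1; S1 reads c0=-1 → after 3×micro: 0 ⇒ (c0=-1, c1=0)
macro 5: S0 reads c0=-1 → after 2×micro: 1; S1 reads c0=1 → after 3×micro: 0 ⇒ (c0=1, c1=0)
macro 6: S0 reads c0=1 → after 2×micro: -1; S1 reads c0=-1 → after 3×micro: 0 ⇒ (c0=-1, c1=0)
macro 7: S0 reads c0=-1 → after 2×micro: 1; S1 reads c0=1 → after 3×micro: 0 ⇒ (c0=1, c1=0)
macro 8: S0 reads c0=1 → after 2×micro: -1; S1 reads c0=-1 → after 3×micro: 0 ⇒ (c0=-1, c1=0)
macro 9: S0 reads c0=-1 → after 2×micro: 1; S1 reads c0=1 → after 3×micro: 0 ⇒ (c0=1, c1=0)
macro 10: S0 reads c0=1 → after 2×micro: -1; S1 reads c0=-1 → after 3×micro: 0 ⇒ (c0=-1, c1=0)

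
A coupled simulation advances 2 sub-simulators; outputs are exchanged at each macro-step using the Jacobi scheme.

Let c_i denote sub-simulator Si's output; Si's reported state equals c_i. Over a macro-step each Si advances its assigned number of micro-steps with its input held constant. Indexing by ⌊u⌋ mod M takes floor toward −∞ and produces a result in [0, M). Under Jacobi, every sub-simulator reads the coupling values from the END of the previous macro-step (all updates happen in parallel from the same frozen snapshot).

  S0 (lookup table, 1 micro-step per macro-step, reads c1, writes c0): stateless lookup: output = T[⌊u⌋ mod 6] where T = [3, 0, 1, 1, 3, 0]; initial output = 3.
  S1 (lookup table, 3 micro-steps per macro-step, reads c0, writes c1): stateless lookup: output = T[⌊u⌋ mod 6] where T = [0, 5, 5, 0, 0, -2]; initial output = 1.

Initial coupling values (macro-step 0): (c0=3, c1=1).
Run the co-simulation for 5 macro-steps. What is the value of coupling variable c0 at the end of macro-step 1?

macro 1: S0 reads c1=1 → after 1×micro: 0; S1 reads c0=3 → after 3×micro: 0 ⇒ (c0=0, c1=0)
macro 2: S0 reads c1=0 → after 1×micro: 3; S1 reads c0=0 → after 3×micro: 0 ⇒ (c0=3, c1=0)
macro 3: S0 reads c1=0 → after 1×micro: 3; S1 reads c0=3 → after 3×micro: 0 ⇒ (c0=3, c1=0)
macro 4: S0 reads c1=0 → after 1×micro: 3; S1 reads c0=3 → after 3×micro: 0 ⇒ (c0=3, c1=0)
macro 5: S0 reads c1=0 → after 1×micro: 3; S1 reads c0=3 → after 3×micro: 0 ⇒ (c0=3, c1=0)

c0 at macro-step 1 = 0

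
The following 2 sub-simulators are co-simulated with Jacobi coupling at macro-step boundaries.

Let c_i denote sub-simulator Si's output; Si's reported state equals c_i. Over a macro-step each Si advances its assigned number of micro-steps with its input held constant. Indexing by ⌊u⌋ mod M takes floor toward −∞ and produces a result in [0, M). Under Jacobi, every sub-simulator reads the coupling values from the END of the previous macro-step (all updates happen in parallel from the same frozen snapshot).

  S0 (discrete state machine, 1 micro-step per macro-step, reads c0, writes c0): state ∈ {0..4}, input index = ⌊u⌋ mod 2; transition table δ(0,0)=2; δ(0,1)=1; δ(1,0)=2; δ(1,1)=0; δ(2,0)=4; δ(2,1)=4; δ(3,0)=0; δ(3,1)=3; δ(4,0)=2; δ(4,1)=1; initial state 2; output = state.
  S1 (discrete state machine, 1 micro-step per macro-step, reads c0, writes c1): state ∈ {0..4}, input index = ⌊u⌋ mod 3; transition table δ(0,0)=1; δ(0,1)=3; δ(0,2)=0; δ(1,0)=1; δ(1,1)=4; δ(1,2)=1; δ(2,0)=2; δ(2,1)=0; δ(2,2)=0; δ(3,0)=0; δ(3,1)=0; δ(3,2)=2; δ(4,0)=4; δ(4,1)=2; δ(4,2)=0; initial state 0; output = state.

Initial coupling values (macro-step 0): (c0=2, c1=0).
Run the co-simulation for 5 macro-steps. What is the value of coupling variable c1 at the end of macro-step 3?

c1 at macro-step 3 = 2

macro 1: S0 reads c0=2 → after 1×micro: 4; S1 reads c0=2 → after 1×micro: 0 ⇒ (c0=4, c1=0)
macro 2: S0 reads c0=4 → after 1×micro: 2; S1 reads c0=4 → after 1×micro: 3 ⇒ (c0=2, c1=3)
macro 3: S0 reads c0=2 → after 1×micro: 4; S1 reads c0=2 → after 1×micro: 2 ⇒ (c0=4, c1=2)
macro 4: S0 reads c0=4 → after 1×micro: 2; S1 reads c0=4 → after 1×micro: 0 ⇒ (c0=2, c1=0)
macro 5: S0 reads c0=2 → after 1×micro: 4; S1 reads c0=2 → after 1×micro: 0 ⇒ (c0=4, c1=0)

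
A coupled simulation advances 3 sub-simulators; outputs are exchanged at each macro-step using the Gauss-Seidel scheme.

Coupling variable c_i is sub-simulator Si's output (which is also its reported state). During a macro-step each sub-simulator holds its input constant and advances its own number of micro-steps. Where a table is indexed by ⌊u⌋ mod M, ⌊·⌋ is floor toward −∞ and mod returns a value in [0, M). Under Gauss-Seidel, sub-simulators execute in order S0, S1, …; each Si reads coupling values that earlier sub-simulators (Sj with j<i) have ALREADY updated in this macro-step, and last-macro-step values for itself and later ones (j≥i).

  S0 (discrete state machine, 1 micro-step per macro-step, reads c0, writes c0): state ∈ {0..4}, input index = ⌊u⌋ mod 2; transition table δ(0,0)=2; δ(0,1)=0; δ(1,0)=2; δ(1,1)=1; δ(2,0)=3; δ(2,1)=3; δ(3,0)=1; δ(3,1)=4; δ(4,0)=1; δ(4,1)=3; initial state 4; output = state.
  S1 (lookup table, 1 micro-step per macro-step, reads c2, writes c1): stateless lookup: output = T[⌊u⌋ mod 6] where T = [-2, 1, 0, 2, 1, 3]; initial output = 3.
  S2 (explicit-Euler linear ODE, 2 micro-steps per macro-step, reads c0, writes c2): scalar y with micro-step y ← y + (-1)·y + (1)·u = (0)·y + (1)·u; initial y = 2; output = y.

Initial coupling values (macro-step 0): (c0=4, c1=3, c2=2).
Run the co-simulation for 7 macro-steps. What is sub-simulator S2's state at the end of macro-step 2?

macro 1: S0 reads c0=4 → after 1×micro: 1; S1 reads c2=2 → after 1×micro: 0; S2 reads c0=1 → after 2×micro: 1 ⇒ (c0=1, c1=0, c2=1)
macro 2: S0 reads c0=1 → after 1×micro: 1; S1 reads c2=1 → after 1×micro: 1; S2 reads c0=1 → after 2×micro: 1 ⇒ (c0=1, c1=1, c2=1)
macro 3: S0 reads c0=1 → after 1×micro: 1; S1 reads c2=1 → after 1×micro: 1; S2 reads c0=1 → after 2×micro: 1 ⇒ (c0=1, c1=1, c2=1)
macro 4: S0 reads c0=1 → after 1×micro: 1; S1 reads c2=1 → after 1×micro: 1; S2 reads c0=1 → after 2×micro: 1 ⇒ (c0=1, c1=1, c2=1)
macro 5: S0 reads c0=1 → after 1×micro: 1; S1 reads c2=1 → after 1×micro: 1; S2 reads c0=1 → after 2×micro: 1 ⇒ (c0=1, c1=1, c2=1)
macro 6: S0 reads c0=1 → after 1×micro: 1; S1 reads c2=1 → after 1×micro: 1; S2 reads c0=1 → after 2×micro: 1 ⇒ (c0=1, c1=1, c2=1)
macro 7: S0 reads c0=1 → after 1×micro: 1; S1 reads c2=1 → after 1×micro: 1; S2 reads c0=1 → after 2×micro: 1 ⇒ (c0=1, c1=1, c2=1)

S2 state at macro-step 2 = 1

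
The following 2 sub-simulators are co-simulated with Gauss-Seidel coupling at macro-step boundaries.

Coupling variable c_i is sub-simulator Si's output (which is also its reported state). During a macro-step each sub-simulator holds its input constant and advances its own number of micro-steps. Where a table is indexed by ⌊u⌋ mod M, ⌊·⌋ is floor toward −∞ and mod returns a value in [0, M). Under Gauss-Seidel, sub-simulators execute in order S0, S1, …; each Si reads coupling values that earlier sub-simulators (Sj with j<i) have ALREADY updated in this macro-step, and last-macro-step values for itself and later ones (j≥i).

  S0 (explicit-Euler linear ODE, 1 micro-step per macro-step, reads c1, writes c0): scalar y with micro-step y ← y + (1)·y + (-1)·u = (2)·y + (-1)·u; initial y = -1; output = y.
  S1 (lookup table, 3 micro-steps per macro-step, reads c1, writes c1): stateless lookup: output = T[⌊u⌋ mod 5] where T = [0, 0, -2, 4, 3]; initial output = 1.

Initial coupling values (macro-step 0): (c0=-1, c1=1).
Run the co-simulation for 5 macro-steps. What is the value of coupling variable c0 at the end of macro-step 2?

c0 at macro-step 2 = -6

macro 1: S0 reads c1=1 → after 1×micro: -3; S1 reads c1=1 → after 3×micro: 0 ⇒ (c0=-3, c1=0)
macro 2: S0 reads c1=0 → after 1×micro: -6; S1 reads c1=0 → after 3×micro: 0 ⇒ (c0=-6, c1=0)
macro 3: S0 reads c1=0 → after 1×micro: -12; S1 reads c1=0 → after 3×micro: 0 ⇒ (c0=-12, c1=0)
macro 4: S0 reads c1=0 → after 1×micro: -24; S1 reads c1=0 → after 3×micro: 0 ⇒ (c0=-24, c1=0)
macro 5: S0 reads c1=0 → after 1×micro: -48; S1 reads c1=0 → after 3×micro: 0 ⇒ (c0=-48, c1=0)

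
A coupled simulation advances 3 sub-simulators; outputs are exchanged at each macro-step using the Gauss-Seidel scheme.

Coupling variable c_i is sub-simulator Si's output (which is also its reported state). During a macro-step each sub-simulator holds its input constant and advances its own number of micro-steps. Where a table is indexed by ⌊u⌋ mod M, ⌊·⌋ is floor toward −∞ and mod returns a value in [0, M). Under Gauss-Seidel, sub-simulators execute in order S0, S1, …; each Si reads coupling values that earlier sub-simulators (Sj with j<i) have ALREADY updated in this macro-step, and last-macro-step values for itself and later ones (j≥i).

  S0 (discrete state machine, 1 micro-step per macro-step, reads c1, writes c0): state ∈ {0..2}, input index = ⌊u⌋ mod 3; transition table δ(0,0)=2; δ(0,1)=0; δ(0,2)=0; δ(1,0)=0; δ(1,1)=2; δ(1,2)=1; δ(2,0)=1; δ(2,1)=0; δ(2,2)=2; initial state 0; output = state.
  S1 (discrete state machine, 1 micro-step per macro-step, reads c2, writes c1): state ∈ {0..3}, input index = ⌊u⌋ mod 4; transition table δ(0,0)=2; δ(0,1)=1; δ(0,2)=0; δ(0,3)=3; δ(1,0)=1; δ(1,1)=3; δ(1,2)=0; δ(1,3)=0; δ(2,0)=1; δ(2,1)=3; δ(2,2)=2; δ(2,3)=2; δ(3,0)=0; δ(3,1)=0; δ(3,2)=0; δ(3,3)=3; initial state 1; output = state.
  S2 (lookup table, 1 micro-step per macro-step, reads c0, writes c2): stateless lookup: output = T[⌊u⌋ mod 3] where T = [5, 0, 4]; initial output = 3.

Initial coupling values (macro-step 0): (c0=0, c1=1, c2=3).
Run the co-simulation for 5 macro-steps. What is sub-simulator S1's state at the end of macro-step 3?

macro 1: S0 reads c1=1 → after 1×micro: 0; S1 reads c2=3 → after 1×micro: 0; S2 reads c0=0 → after 1×micro: 5 ⇒ (c0=0, c1=0, c2=5)
macro 2: S0 reads c1=0 → after 1×micro: 2; S1 reads c2=5 → after 1×micro: 1; S2 reads c0=2 → after 1×micro: 4 ⇒ (c0=2, c1=1, c2=4)
macro 3: S0 reads c1=1 → after 1×micro: 0; S1 reads c2=4 → after 1×micro: 1; S2 reads c0=0 → after 1×micro: 5 ⇒ (c0=0, c1=1, c2=5)
macro 4: S0 reads c1=1 → after 1×micro: 0; S1 reads c2=5 → after 1×micro: 3; S2 reads c0=0 → after 1×micro: 5 ⇒ (c0=0, c1=3, c2=5)
macro 5: S0 reads c1=3 → after 1×micro: 2; S1 reads c2=5 → after 1×micro: 0; S2 reads c0=2 → after 1×micro: 4 ⇒ (c0=2, c1=0, c2=4)

S1 state at macro-step 3 = 1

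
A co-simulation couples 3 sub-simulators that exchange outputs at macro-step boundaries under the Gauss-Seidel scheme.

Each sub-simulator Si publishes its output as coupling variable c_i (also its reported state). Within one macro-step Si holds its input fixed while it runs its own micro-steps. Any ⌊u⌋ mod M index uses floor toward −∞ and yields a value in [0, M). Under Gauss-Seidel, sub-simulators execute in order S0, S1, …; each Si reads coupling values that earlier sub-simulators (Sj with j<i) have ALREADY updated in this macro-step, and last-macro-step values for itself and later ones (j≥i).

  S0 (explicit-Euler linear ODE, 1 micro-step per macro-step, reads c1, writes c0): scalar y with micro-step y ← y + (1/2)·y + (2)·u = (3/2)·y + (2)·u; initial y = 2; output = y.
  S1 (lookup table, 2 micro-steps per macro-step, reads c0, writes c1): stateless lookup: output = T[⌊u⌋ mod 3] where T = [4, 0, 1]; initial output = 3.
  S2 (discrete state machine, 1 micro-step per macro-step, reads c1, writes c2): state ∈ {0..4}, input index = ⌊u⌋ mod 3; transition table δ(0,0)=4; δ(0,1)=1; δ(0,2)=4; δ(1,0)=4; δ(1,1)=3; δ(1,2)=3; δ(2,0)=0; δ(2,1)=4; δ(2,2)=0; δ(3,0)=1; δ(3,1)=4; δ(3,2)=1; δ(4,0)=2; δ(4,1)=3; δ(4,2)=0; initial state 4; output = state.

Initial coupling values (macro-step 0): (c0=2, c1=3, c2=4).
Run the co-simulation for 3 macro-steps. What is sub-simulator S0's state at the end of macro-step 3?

S0 state at macro-step 3 = 161/4

macro 1: S0 reads c1=3 → after 1×micro: 9; S1 reads c0=9 → after 2×micro: 4; S2 reads c1=4 → after 1×micro: 3 ⇒ (c0=9, c1=4, c2=3)
macro 2: S0 reads c1=4 → after 1×micro: 43/2; S1 reads c0=43/2 → after 2×micro: 4; S2 reads c1=4 → after 1×micro: 4 ⇒ (c0=43/2, c1=4, c2=4)
macro 3: S0 reads c1=4 → after 1×micro: 161/4; S1 reads c0=161/4 → after 2×micro: 0; S2 reads c1=0 → after 1×micro: 2 ⇒ (c0=161/4, c1=0, c2=2)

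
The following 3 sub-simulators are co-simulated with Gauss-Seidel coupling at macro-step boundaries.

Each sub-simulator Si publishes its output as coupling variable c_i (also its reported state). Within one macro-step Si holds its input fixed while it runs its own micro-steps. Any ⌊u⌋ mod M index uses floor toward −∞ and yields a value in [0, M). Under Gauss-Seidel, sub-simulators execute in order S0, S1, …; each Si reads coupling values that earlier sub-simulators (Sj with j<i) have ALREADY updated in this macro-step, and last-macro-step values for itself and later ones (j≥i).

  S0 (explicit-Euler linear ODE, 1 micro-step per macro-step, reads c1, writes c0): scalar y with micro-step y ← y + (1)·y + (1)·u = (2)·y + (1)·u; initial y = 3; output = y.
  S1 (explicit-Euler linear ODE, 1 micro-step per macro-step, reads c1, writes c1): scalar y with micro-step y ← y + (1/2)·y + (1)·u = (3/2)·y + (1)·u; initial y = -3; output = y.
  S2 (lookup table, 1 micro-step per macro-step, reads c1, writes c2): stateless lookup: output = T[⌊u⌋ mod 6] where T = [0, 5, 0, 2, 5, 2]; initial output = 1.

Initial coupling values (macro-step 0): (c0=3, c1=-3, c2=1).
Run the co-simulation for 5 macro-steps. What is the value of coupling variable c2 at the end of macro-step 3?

c2 at macro-step 3 = 5

macro 1: S0 reads c1=-3 → after 1×micro: 3; S1 reads c1=-3 → after 1×micro: -15/2; S2 reads c1=-15/2 → after 1×micro: 5 ⇒ (c0=3, c1=-15/2, c2=5)
macro 2: S0 reads c1=-15/2 → after 1×micro: -3/2; S1 reads c1=-15/2 → after 1×micro: -75/4; S2 reads c1=-75/4 → after 1×micro: 2 ⇒ (c0=-3/2, c1=-75/4, c2=2)
macro 3: S0 reads c1=-75/4 → after 1×micro: -87/4; S1 reads c1=-75/4 → after 1×micro: -375/8; S2 reads c1=-375/8 → after 1×micro: 5 ⇒ (c0=-87/4, c1=-375/8, c2=5)
macro 4: S0 reads c1=-375/8 → after 1×micro: -723/8; S1 reads c1=-375/8 → after 1×micro: -1875/16; S2 reads c1=-1875/16 → after 1×micro: 0 ⇒ (c0=-723/8, c1=-1875/16, c2=0)
macro 5: S0 reads c1=-1875/16 → after 1×micro: -4767/16; S1 reads c1=-1875/16 → after 1×micro: -9375/32; S2 reads c1=-9375/32 → after 1×micro: 5 ⇒ (c0=-4767/16, c1=-9375/32, c2=5)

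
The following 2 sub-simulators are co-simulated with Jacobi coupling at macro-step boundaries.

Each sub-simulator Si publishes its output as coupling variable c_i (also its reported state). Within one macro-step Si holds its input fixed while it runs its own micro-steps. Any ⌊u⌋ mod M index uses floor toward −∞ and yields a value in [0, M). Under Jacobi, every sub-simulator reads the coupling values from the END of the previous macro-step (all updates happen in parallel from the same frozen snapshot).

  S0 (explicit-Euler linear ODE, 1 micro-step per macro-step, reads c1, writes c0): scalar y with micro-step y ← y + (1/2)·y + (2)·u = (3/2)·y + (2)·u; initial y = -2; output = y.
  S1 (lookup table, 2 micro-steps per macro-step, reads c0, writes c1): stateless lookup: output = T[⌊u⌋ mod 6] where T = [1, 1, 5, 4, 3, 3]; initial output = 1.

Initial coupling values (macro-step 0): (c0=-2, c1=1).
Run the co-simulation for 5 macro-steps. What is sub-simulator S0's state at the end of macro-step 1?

macro 1: S0 reads c1=1 → after 1×micro: -1; S1 reads c0=-2 → after 2×micro: 3 ⇒ (c0=-1, c1=3)
macro 2: S0 reads c1=3 → after 1×micro: 9/2; S1 reads c0=-1 → after 2×micro: 3 ⇒ (c0=9/2, c1=3)
macro 3: S0 reads c1=3 → after 1×micro: 51/4; S1 reads c0=9/2 → after 2×micro: 3 ⇒ (c0=51/4, c1=3)
macro 4: S0 reads c1=3 → after 1×micro: 201/8; S1 reads c0=51/4 → after 2×micro: 1 ⇒ (c0=201/8, c1=1)
macro 5: S0 reads c1=1 → after 1×micro: 635/16; S1 reads c0=201/8 → after 2×micro: 1 ⇒ (c0=635/16, c1=1)

S0 state at macro-step 1 = -1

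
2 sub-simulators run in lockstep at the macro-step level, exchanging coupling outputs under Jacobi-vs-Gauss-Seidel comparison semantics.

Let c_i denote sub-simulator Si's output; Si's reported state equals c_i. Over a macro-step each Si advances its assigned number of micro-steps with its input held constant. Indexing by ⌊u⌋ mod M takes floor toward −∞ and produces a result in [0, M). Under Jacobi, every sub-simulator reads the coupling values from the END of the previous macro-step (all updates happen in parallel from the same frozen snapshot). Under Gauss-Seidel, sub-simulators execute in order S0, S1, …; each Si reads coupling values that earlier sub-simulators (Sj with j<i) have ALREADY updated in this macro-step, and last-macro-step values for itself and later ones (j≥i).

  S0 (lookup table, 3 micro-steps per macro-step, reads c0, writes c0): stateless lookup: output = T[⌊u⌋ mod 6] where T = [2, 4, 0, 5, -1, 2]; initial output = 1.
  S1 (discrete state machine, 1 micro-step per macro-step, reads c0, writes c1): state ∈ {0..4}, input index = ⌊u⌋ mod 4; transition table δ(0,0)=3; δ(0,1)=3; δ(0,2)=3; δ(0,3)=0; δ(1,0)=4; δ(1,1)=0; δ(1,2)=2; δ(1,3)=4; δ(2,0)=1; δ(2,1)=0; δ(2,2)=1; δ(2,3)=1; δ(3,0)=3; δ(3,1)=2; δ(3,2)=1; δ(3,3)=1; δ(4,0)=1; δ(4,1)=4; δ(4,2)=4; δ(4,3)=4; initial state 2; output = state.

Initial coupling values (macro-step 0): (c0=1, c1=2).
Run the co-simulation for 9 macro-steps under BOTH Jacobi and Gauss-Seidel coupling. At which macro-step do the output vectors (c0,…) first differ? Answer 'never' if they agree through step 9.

[Jacobi] macro 1: S0 reads c0=1 → after 3×micro: 4; S1 reads c0=1 → after 1×micro: 0 ⇒ (c0=4, c1=0)
[Jacobi] macro 2: S0 reads c0=4 → after 3×micro: -1; S1 reads c0=4 → after 1×micro: 3 ⇒ (c0=-1, c1=3)
[Jacobi] macro 3: S0 reads c0=-1 → after 3×micro: 2; S1 reads c0=-1 → after 1×micro: 1 ⇒ (c0=2, c1=1)
[Jacobi] macro 4: S0 reads c0=2 → after 3×micro: 0; S1 reads c0=2 → after 1×micro: 2 ⇒ (c0=0, c1=2)
[Jacobi] macro 5: S0 reads c0=0 → after 3×micro: 2; S1 reads c0=0 → after 1×micro: 1 ⇒ (c0=2, c1=1)
[Jacobi] macro 6: S0 reads c0=2 → after 3×micro: 0; S1 reads c0=2 → after 1×micro: 2 ⇒ (c0=0, c1=2)
[Jacobi] macro 7: S0 reads c0=0 → after 3×micro: 2; S1 reads c0=0 → after 1×micro: 1 ⇒ (c0=2, c1=1)
[Jacobi] macro 8: S0 reads c0=2 → after 3×micro: 0; S1 reads c0=2 → after 1×micro: 2 ⇒ (c0=0, c1=2)
[Jacobi] macro 9: S0 reads c0=0 → after 3×micro: 2; S1 reads c0=0 → after 1×micro: 1 ⇒ (c0=2, c1=1)
[Gauss-Seidel] macro 1: S0 reads c0=1 → after 3×micro: 4; S1 reads c0=4 → after 1×micro: 1 ⇒ (c0=4, c1=1)
[Gauss-Seidel] macro 2: S0 reads c0=4 → after 3×micro: -1; S1 reads c0=-1 → after 1×micro: 4 ⇒ (c0=-1, c1=4)
[Gauss-Seidel] macro 3: S0 reads c0=-1 → after 3×micro: 2; S1 reads c0=2 → after 1×micro: 4 ⇒ (c0=2, c1=4)
[Gauss-Seidel] macro 4: S0 reads c0=2 → after 3×micro: 0; S1 reads c0=0 → after 1×micro: 1 ⇒ (c0=0, c1=1)
[Gauss-Seidel] macro 5: S0 reads c0=0 → after 3×micro: 2; S1 reads c0=2 → after 1×micro: 2 ⇒ (c0=2, c1=2)
[Gauss-Seidel] macro 6: S0 reads c0=2 → after 3×micro: 0; S1 reads c0=0 → after 1×micro: 1 ⇒ (c0=0, c1=1)
[Gauss-Seidel] macro 7: S0 reads c0=0 → after 3×micro: 2; S1 reads c0=2 → after 1×micro: 2 ⇒ (c0=2, c1=2)
[Gauss-Seidel] macro 8: S0 reads c0=2 → after 3×micro: 0; S1 reads c0=0 → after 1×micro: 1 ⇒ (c0=0, c1=1)
[Gauss-Seidel] macro 9: S0 reads c0=0 → after 3×micro: 2; S1 reads c0=2 → after 1×micro: 2 ⇒ (c0=2, c1=2)

first divergence at macro-step: 1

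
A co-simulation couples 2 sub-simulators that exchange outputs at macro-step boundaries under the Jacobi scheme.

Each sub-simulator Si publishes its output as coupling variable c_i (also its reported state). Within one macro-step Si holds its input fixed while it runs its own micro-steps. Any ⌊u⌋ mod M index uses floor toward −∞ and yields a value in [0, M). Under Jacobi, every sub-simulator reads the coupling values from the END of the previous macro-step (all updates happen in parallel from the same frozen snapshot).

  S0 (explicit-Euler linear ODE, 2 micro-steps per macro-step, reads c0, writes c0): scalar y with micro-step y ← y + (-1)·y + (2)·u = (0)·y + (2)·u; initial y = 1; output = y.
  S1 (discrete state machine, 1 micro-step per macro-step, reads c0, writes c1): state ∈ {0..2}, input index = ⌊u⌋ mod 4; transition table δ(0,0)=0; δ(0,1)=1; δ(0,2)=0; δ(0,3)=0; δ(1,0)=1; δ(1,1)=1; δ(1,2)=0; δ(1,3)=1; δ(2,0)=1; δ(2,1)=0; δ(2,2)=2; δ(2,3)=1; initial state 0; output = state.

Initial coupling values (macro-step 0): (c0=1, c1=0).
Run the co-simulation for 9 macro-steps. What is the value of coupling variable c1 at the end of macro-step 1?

macro 1: S0 reads c0=1 → after 2×micro: 2; S1 reads c0=1 → after 1×micro: 1 ⇒ (c0=2, c1=1)
macro 2: S0 reads c0=2 → after 2×micro: 4; S1 reads c0=2 → after 1×micro: 0 ⇒ (c0=4, c1=0)
macro 3: S0 reads c0=4 → after 2×micro: 8; S1 reads c0=4 → after 1×micro: 0 ⇒ (c0=8, c1=0)
macro 4: S0 reads c0=8 → after 2×micro: 16; S1 reads c0=8 → after 1×micro: 0 ⇒ (c0=16, c1=0)
macro 5: S0 reads c0=16 → after 2×micro: 32; S1 reads c0=16 → after 1×micro: 0 ⇒ (c0=32, c1=0)
macro 6: S0 reads c0=32 → after 2×micro: 64; S1 reads c0=32 → after 1×micro: 0 ⇒ (c0=64, c1=0)
macro 7: S0 reads c0=64 → after 2×micro: 128; S1 reads c0=64 → after 1×micro: 0 ⇒ (c0=128, c1=0)
macro 8: S0 reads c0=128 → after 2×micro: 256; S1 reads c0=128 → after 1×micro: 0 ⇒ (c0=256, c1=0)
macro 9: S0 reads c0=256 → after 2×micro: 512; S1 reads c0=256 → after 1×micro: 0 ⇒ (c0=512, c1=0)

c1 at macro-step 1 = 1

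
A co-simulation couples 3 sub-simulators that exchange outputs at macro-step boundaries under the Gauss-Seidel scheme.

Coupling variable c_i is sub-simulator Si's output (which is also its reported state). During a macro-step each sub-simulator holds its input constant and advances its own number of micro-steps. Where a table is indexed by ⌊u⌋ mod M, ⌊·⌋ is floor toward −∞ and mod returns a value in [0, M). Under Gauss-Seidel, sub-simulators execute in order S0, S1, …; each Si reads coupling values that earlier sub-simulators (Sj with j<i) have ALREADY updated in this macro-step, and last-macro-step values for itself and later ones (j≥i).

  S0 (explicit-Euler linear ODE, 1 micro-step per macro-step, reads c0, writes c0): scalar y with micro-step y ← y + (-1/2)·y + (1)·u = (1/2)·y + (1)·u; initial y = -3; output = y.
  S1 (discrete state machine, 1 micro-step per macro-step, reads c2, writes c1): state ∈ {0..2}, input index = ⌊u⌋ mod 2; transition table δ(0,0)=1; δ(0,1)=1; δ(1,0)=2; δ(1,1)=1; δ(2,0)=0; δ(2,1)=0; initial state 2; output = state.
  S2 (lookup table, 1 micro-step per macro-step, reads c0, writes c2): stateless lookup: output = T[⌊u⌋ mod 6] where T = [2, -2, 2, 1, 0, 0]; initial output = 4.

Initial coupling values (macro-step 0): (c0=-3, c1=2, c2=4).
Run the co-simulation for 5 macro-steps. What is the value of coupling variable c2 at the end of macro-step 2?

c2 at macro-step 2 = 0

macro 1: S0 reads c0=-3 → after 1×micro: -9/2; S1 reads c2=4 → after 1×micro: 0; S2 reads c0=-9/2 → after 1×micro: -2 ⇒ (c0=-9/2, c1=0, c2=-2)
macro 2: S0 reads c0=-9/2 → after 1×micro: -27/4; S1 reads c2=-2 → after 1×micro: 1; S2 reads c0=-27/4 → after 1×micro: 0 ⇒ (c0=-27/4, c1=1, c2=0)
macro 3: S0 reads c0=-27/4 → after 1×micro: -81/8; S1 reads c2=0 → after 1×micro: 2; S2 reads c0=-81/8 → after 1×micro: -2 ⇒ (c0=-81/8, c1=2, c2=-2)
macro 4: S0 reads c0=-81/8 → after 1×micro: -243/16; S1 reads c2=-2 → after 1×micro: 0; S2 reads c0=-243/16 → after 1×micro: 2 ⇒ (c0=-243/16, c1=0, c2=2)
macro 5: S0 reads c0=-243/16 → after 1×micro: -729/32; S1 reads c2=2 → after 1×micro: 1; S2 reads c0=-729/32 → after 1×micro: -2 ⇒ (c0=-729/32, c1=1, c2=-2)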